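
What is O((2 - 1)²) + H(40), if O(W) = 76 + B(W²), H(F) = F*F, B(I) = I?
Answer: 1677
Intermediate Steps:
H(F) = F²
O(W) = 76 + W²
O((2 - 1)²) + H(40) = (76 + ((2 - 1)²)²) + 40² = (76 + (1²)²) + 1600 = (76 + 1²) + 1600 = (76 + 1) + 1600 = 77 + 1600 = 1677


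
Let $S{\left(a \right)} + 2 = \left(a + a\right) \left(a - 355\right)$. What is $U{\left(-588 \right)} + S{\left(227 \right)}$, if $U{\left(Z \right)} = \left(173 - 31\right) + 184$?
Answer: $-57788$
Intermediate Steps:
$U{\left(Z \right)} = 326$ ($U{\left(Z \right)} = 142 + 184 = 326$)
$S{\left(a \right)} = -2 + 2 a \left(-355 + a\right)$ ($S{\left(a \right)} = -2 + \left(a + a\right) \left(a - 355\right) = -2 + 2 a \left(-355 + a\right)$)
$U{\left(-588 \right)} + S{\left(227 \right)} = 326 - \left(161172 - 103058\right) = 326 - 58114 = -57788$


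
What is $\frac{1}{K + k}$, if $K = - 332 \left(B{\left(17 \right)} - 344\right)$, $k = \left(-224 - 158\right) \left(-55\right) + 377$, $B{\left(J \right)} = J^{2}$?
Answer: $\frac{1}{39647} \approx 2.5223 \cdot 10^{-5}$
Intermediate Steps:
$k = 21387$ ($k = \left(-224 - 158\right) \left(-55\right) + 377 = \left(-382\right) \left(-55\right) + 377 = 21010 + 377 = 21387$)
$K = 18260$ ($K = - 332 \left(17^{2} - 344\right) = - 332 \left(289 - 344\right) = \left(-332\right) \left(-55\right) = 18260$)
$\frac{1}{K + k} = \frac{1}{18260 + 21387} = \frac{1}{39647}$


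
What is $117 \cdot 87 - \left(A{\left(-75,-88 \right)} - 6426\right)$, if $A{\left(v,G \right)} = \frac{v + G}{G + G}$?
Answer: $\frac{2922317}{176} \approx 16604.0$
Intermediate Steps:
$A{\left(v,G \right)} = \frac{G + v}{2 G}$
$117 \cdot 87 - \left(A{\left(-75,-88 \right)} - 6426\right) = 117 \cdot 87 - \left(\frac{-88 - 75}{2 \left(-88\right)} - 6426\right) = 10179 - \left(\frac{1}{2} \left(- \frac{1}{88}\right) \left(-163\right) - 6426\right) = 10179 - \left(\frac{163}{176} - 6426\right) = 10179 - - \frac{1130813}{176} = 10179 + \frac{1130813}{176} = \frac{2922317}{176}$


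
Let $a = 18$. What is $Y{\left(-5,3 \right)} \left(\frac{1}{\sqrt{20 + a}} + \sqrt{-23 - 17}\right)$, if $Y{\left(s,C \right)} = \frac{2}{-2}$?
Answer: $- \frac{\sqrt{38}}{38} - 2 i \sqrt{10} \approx -0.16222 - 6.3246 i$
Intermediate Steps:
$Y{\left(s,C \right)} = -1$ ($Y{\left(s,C \right)} = 2 \left(- \frac{1}{2}\right) = -1$)
$Y{\left(-5,3 \right)} \left(\frac{1}{\sqrt{20 + a}} + \sqrt{-23 - 17}\right) = - (\frac{1}{\sqrt{20 + 18}} + \sqrt{-23 - 17}) = - (\frac{1}{\sqrt{38}} + \sqrt{-40}) = - (\frac{\sqrt{38}}{38} + 2 i \sqrt{10}) = - \frac{\sqrt{38}}{38} - 2 i \sqrt{10}$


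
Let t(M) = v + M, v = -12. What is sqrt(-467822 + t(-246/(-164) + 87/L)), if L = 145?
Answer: I*sqrt(46783190)/10 ≈ 683.98*I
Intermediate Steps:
t(M) = -12 + M
sqrt(-467822 + t(-246/(-164) + 87/L)) = sqrt(-467822 + (-12 + (-246/(-164) + 87/145))) = sqrt(-467822 + (-12 + (-246*(-1/164) + 87*(1/145)))) = sqrt(-467822 + (-12 + (3/2 + 3/5))) = sqrt(-467822 + (-12 + 21/10)) = sqrt(-467822 - 99/10) = sqrt(-4678319/10) = I*sqrt(46783190)/10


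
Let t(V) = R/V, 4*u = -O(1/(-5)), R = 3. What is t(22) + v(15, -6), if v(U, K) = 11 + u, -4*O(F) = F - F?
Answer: 245/22 ≈ 11.136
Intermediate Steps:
O(F) = 0 (O(F) = -(F - F)/4 = -¼*0 = 0)
u = 0 (u = (-1*0)/4 = (¼)*0 = 0)
t(V) = 3/V
v(U, K) = 11 (v(U, K) = 11 + 0 = 11)
t(22) + v(15, -6) = 3/22 + 11 = 245/22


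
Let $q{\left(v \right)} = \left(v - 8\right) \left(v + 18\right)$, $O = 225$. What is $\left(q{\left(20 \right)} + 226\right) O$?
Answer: $153450$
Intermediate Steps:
$q{\left(v \right)} = \left(-8 + v\right) \left(18 + v\right)$
$\left(q{\left(20 \right)} + 226\right) O = \left(\left(-144 + 20^{2} + 10 \cdot 20\right) + 226\right) 225 = \left(\left(-144 + 400 + 200\right) + 226\right) 225 = \left(456 + 226\right) 225 = 682 \cdot 225 = 153450$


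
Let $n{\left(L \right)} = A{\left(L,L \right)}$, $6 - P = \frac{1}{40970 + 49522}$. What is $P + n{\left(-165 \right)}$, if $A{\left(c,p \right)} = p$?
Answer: $- \frac{14388229}{90492} \approx -159.0$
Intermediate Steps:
$P = \frac{542951}{90492}$ ($P = 6 - \frac{1}{40970 + 49522} = 6 - \frac{1}{90492} = \frac{542951}{90492} \approx 6.0$)
$n{\left(L \right)} = L$
$P + n{\left(-165 \right)} = \frac{542951}{90492} - 165 = - \frac{14388229}{90492}$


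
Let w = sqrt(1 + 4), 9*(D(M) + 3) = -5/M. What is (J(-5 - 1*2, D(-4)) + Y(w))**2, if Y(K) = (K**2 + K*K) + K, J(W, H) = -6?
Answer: 21 + 8*sqrt(5) ≈ 38.889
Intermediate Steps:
D(M) = -3 - 5/(9*M) (D(M) = -3 + (-5/M)/9 = -3 - 5/(9*M))
w = sqrt(5) ≈ 2.2361
Y(K) = K + 2*K**2 (Y(K) = (K**2 + K**2) + K = 2*K**2 + K = K + 2*K**2)
(J(-5 - 1*2, D(-4)) + Y(w))**2 = (-6 + sqrt(5)*(1 + 2*sqrt(5)))**2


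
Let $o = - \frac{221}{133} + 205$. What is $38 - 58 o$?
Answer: $- \frac{1563498}{133} \approx -11756.0$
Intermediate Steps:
$o = \frac{27044}{133}$ ($o = \left(-221\right) \frac{1}{133} + 205 = - \frac{221}{133} + 205 = \frac{27044}{133} \approx 203.34$)
$38 - 58 o = 38 - \frac{1568552}{133} = - \frac{1563498}{133}$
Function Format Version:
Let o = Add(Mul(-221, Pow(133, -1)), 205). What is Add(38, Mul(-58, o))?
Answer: Rational(-1563498, 133) ≈ -11756.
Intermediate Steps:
o = Rational(27044, 133) (o = Add(Mul(-221, Rational(1, 133)), 205) = Add(Rational(-221, 133), 205) = Rational(27044, 133) ≈ 203.34)
Add(38, Mul(-58, o)) = Add(38, Mul(-58, Rational(27044, 133))) = Add(38, Rational(-1568552, 133)) = Rational(-1563498, 133)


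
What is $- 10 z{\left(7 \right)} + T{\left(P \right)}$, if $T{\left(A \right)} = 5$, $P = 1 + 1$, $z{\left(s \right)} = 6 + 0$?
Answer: $-55$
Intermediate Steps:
$z{\left(s \right)} = 6$
$P = 2$
$- 10 z{\left(7 \right)} + T{\left(P \right)} = \left(-10\right) 6 + 5 = -60 + 5 = -55$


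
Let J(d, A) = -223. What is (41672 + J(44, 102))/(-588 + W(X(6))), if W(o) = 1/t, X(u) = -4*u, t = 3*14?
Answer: -1740858/24695 ≈ -70.494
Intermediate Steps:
t = 42
W(o) = 1/42
(41672 + J(44, 102))/(-588 + W(X(6))) = (41672 - 223)/(-588 + 1/42) = 41449/(-24695/42) = 41449*(-42/24695) = -1740858/24695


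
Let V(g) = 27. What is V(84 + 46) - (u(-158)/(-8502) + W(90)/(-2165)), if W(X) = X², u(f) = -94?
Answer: 56564710/1840683 ≈ 30.730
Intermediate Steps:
V(84 + 46) - (u(-158)/(-8502) + W(90)/(-2165)) = 27 - (-94/(-8502) + 90²/(-2165)) = 27 - (-94*(-1/8502) + 8100*(-1/2165)) = 27 - (47/4251 - 1620/433) = 27 - 1*(-6866269/1840683) = 27 + 6866269/1840683 = 56564710/1840683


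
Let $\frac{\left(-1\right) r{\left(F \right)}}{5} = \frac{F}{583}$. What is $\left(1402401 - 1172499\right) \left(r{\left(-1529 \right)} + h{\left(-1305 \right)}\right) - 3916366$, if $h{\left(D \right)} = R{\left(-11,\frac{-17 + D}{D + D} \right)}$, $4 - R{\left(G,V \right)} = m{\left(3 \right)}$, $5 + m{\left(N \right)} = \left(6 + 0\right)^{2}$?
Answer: $- \frac{376775270}{53} \approx -7.109 \cdot 10^{6}$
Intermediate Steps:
$m{\left(N \right)} = 31$ ($m{\left(N \right)} = -5 + \left(6 + 0\right)^{2} = -5 + 6^{2} = -5 + 36 = 31$)
$r{\left(F \right)} = - \frac{5 F}{583}$ ($r{\left(F \right)} = - 5 \frac{F}{583} = - \frac{5 F}{583}$)
$R{\left(G,V \right)} = -27$ ($R{\left(G,V \right)} = 4 - 31 = -27$)
$h{\left(D \right)} = -27$
$\left(1402401 - 1172499\right) \left(r{\left(-1529 \right)} + h{\left(-1305 \right)}\right) - 3916366 = \left(1402401 - 1172499\right) \left(\left(- \frac{5}{583}\right) \left(-1529\right) - 27\right) - 3916366 = 229902 \left(\frac{695}{53} - 27\right) - 3916366 = 229902 \left(- \frac{736}{53}\right) - 3916366 = - \frac{169207872}{53} - 3916366 = - \frac{376775270}{53}$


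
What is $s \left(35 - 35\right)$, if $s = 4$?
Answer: $0$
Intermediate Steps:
$s \left(35 - 35\right) = 4 \left(35 - 35\right) = 4 \cdot 0 = 0$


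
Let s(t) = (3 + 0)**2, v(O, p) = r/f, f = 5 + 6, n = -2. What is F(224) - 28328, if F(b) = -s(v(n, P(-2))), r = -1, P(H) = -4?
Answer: -28337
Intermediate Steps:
f = 11
v(O, p) = -1/11
s(t) = 9 (s(t) = 3**2 = 9)
F(b) = -9 (F(b) = -1*9 = -9)
F(224) - 28328 = -9 - 28328 = -28337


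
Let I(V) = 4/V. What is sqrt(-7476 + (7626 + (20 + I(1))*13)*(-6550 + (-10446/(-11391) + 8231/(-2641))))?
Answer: I*sqrt(5230926635998428317274)/10027877 ≈ 7212.4*I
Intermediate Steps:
sqrt(-7476 + (7626 + (20 + I(1))*13)*(-6550 + (-10446/(-11391) + 8231/(-2641)))) = sqrt(-7476 + (7626 + (20 + 4/1)*13)*(-6550 + (-10446/(-11391) + 8231/(-2641)))) = sqrt(-7476 + (7626 + (20 + 4*1)*13)*(-6550 + (-10446*(-1/11391) + 8231*(-1/2641)))) = sqrt(-7476 + (7626 + (20 + 4)*13)*(-6550 + (3482/3797 - 8231/2641))) = sqrt(-7476 + (7626 + 24*13)*(-6550 - 22057145/10027877)) = sqrt(-7476 + (7626 + 312)*(-65704651495/10027877)) = sqrt(-7476 + 7938*(-65704651495/10027877)) = sqrt(-7476 - 521563523567310/10027877) = sqrt(-521638491975762/10027877) = I*sqrt(5230926635998428317274)/10027877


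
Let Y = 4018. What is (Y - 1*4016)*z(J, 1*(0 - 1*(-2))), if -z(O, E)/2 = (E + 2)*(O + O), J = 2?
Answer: -64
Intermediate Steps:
z(O, E) = -4*O*(2 + E) (z(O, E) = -2*(E + 2)*(O + O) = -2*(2 + E)*2*O = -4*O*(2 + E))
(Y - 1*4016)*z(J, 1*(0 - 1*(-2))) = (4018 - 1*4016)*(-4*2*(2 + 1*(0 - 1*(-2)))) = (4018 - 4016)*(-4*2*(2 + 1*(0 + 2))) = 2*(-4*2*(2 + 1*2)) = 2*(-4*2*(2 + 2)) = 2*(-4*2*4) = 2*(-32) = -64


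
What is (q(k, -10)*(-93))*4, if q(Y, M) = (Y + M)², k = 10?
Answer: 0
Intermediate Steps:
q(Y, M) = (M + Y)²
(q(k, -10)*(-93))*4 = ((-10 + 10)²*(-93))*4 = (0²*(-93))*4 = (0*(-93))*4 = 0*4 = 0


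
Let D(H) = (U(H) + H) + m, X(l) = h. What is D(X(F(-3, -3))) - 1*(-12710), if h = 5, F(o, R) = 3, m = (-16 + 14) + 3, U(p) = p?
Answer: 12721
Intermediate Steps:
m = 1 (m = -2 + 3 = 1)
X(l) = 5
D(H) = 1 + 2*H (D(H) = (H + H) + 1 = 2*H + 1 = 1 + 2*H)
D(X(F(-3, -3))) - 1*(-12710) = (1 + 2*5) - 1*(-12710) = (1 + 10) + 12710 = 11 + 12710 = 12721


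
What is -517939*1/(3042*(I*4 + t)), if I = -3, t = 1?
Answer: 517939/33462 ≈ 15.478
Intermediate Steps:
-517939*1/(3042*(I*4 + t)) = -517939*1/(3042*(-3*4 + 1)) = -517939*1/(3042*(-12 + 1)) = -517939/(-39*(-11)*(-78)) = -517939/(429*(-78)) = -517939/(-33462) = -517939*(-1/33462) = 517939/33462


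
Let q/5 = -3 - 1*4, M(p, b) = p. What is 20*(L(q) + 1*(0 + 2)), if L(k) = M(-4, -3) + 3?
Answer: 20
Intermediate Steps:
q = -35 (q = 5*(-3 - 1*4) = 5*(-3 - 4) = 5*(-7) = -35)
L(k) = -1 (L(k) = -4 + 3 = -1)
20*(L(q) + 1*(0 + 2)) = 20*(-1 + 1*(0 + 2)) = 20*(-1 + 1*2) = 20*(-1 + 2) = 20*1 = 20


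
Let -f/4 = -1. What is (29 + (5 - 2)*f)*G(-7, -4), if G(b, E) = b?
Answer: -287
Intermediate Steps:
f = 4 (f = -4*(-1) = 4)
(29 + (5 - 2)*f)*G(-7, -4) = (29 + (5 - 2)*4)*(-7) = (29 + 3*4)*(-7) = (29 + 12)*(-7) = 41*(-7) = -287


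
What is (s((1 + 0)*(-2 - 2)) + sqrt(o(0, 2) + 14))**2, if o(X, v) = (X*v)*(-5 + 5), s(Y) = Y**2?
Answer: (16 + sqrt(14))**2 ≈ 389.73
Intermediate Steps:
o(X, v) = 0 (o(X, v) = (X*v)*0 = 0)
(s((1 + 0)*(-2 - 2)) + sqrt(o(0, 2) + 14))**2 = (((1 + 0)*(-2 - 2))**2 + sqrt(0 + 14))**2 = ((1*(-4))**2 + sqrt(14))**2 = ((-4)**2 + sqrt(14))**2 = (16 + sqrt(14))**2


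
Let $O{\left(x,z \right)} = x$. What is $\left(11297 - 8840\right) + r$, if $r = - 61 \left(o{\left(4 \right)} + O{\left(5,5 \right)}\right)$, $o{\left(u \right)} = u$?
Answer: $1908$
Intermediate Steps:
$r = -549$ ($r = - 61 \left(4 + 5\right) = \left(-61\right) 9 = -549$)
$\left(11297 - 8840\right) + r = \left(11297 - 8840\right) - 549 = 2457 - 549 = 1908$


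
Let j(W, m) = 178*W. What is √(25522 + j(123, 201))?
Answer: 2*√11854 ≈ 217.75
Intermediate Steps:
√(25522 + j(123, 201)) = √(25522 + 178*123) = √(25522 + 21894) = √47416 = 2*√11854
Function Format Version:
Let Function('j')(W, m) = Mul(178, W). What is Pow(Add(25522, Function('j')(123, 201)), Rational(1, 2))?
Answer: Mul(2, Pow(11854, Rational(1, 2))) ≈ 217.75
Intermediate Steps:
Pow(Add(25522, Function('j')(123, 201)), Rational(1, 2)) = Pow(Add(25522, Mul(178, 123)), Rational(1, 2)) = Pow(Add(25522, 21894), Rational(1, 2)) = Pow(47416, Rational(1, 2)) = Mul(2, Pow(11854, Rational(1, 2)))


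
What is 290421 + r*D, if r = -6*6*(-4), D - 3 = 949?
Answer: 427509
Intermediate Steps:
D = 952 (D = 3 + 949 = 952)
r = 144 (r = -36*(-4) = 144)
290421 + r*D = 290421 + 144*952 = 290421 + 137088 = 427509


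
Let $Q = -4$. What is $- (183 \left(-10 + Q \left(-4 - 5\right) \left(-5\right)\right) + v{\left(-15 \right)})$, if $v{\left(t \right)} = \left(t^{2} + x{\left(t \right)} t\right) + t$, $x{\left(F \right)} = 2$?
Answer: $34590$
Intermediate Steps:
$v{\left(t \right)} = t^{2} + 3 t$ ($v{\left(t \right)} = \left(t^{2} + 2 t\right) + t = t^{2} + 3 t$)
$- (183 \left(-10 + Q \left(-4 - 5\right) \left(-5\right)\right) + v{\left(-15 \right)}) = - (183 \left(-10 + - 4 \left(-4 - 5\right) \left(-5\right)\right) - 15 \left(3 - 15\right)) = - (183 \left(-10 + \left(-4\right) \left(-9\right) \left(-5\right)\right) - -180) = - (183 \left(-10 + 36 \left(-5\right)\right) + 180) = - (183 \left(-10 - 180\right) + 180) = - (183 \left(-190\right) + 180) = - (-34770 + 180) = \left(-1\right) \left(-34590\right) = 34590$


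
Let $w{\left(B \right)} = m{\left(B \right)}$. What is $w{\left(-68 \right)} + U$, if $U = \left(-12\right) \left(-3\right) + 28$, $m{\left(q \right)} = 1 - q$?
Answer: $133$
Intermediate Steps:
$w{\left(B \right)} = 1 - B$
$U = 64$ ($U = 36 + 28 = 64$)
$w{\left(-68 \right)} + U = \left(1 - -68\right) + 64 = \left(1 + 68\right) + 64 = 69 + 64 = 133$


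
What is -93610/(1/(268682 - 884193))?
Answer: 57617984710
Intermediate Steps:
-93610/(1/(268682 - 884193)) = -93610/(1/(-615511)) = -93610/(-1/615511) = -93610*(-615511) = 57617984710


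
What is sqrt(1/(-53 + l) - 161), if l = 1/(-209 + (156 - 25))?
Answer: I*sqrt(2753136755)/4135 ≈ 12.689*I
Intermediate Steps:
l = -1/78 (l = 1/(-209 + 131) = 1/(-78) = -1/78 ≈ -0.012821)
sqrt(1/(-53 + l) - 161) = sqrt(1/(-53 - 1/78) - 161) = sqrt(1/(-4135/78) - 161) = sqrt(-78/4135 - 161) = sqrt(-665813/4135) = I*sqrt(2753136755)/4135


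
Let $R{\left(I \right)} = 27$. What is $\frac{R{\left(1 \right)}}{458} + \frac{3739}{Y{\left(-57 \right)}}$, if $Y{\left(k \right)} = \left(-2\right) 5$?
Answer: $- \frac{428048}{1145} \approx -373.84$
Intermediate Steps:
$Y{\left(k \right)} = -10$
$\frac{R{\left(1 \right)}}{458} + \frac{3739}{Y{\left(-57 \right)}} = \frac{27}{458} + \frac{3739}{-10} = 27 \cdot \frac{1}{458} + 3739 \left(- \frac{1}{10}\right) = \frac{27}{458} - \frac{3739}{10} = - \frac{428048}{1145}$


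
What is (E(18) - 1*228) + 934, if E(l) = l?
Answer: 724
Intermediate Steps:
(E(18) - 1*228) + 934 = (18 - 1*228) + 934 = (18 - 228) + 934 = -210 + 934 = 724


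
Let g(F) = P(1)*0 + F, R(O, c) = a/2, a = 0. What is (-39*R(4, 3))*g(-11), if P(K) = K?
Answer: 0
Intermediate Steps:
R(O, c) = 0 (R(O, c) = 0/2 = 0*(½) = 0)
g(F) = F (g(F) = 1*0 + F = 0 + F = F)
(-39*R(4, 3))*g(-11) = -39*0*(-11) = 0*(-11) = 0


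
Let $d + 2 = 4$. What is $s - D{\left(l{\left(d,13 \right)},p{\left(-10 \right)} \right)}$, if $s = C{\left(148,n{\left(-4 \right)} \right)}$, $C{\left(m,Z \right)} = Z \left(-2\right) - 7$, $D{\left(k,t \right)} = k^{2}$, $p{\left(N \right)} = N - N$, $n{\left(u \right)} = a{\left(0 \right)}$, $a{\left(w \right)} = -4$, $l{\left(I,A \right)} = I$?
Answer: $-3$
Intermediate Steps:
$d = 2$ ($d = -2 + 4 = 2$)
$n{\left(u \right)} = -4$
$p{\left(N \right)} = 0$
$C{\left(m,Z \right)} = -7 - 2 Z$ ($C{\left(m,Z \right)} = - 2 Z - 7 = -7 - 2 Z$)
$s = 1$ ($s = -7 - -8 = -7 + 8 = 1$)
$s - D{\left(l{\left(d,13 \right)},p{\left(-10 \right)} \right)} = 1 - 2^{2} = 1 - 4 = -3$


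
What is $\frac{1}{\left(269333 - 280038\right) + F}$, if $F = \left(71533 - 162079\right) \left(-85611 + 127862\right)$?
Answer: $- \frac{1}{3825669751} \approx -2.6139 \cdot 10^{-10}$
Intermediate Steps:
$F = -3825659046$ ($F = \left(-90546\right) 42251 = -3825659046$)
$\frac{1}{\left(269333 - 280038\right) + F} = \frac{1}{\left(269333 - 280038\right) - 3825659046} = \frac{1}{-10705 - 3825659046} = \frac{1}{-3825669751} = - \frac{1}{3825669751}$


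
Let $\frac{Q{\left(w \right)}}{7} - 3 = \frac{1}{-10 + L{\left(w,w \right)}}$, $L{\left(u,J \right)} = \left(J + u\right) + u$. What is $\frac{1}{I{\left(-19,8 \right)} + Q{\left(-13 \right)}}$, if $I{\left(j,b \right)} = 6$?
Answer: $\frac{7}{188} \approx 0.037234$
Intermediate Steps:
$L{\left(u,J \right)} = J + 2 u$
$Q{\left(w \right)} = 21 + \frac{7}{-10 + 3 w}$ ($Q{\left(w \right)} = 21 + \frac{7}{-10 + \left(w + 2 w\right)} = 21 + \frac{7}{-10 + 3 w}$)
$\frac{1}{I{\left(-19,8 \right)} + Q{\left(-13 \right)}} = \frac{1}{6 + \frac{7 \left(-29 + 9 \left(-13\right)\right)}{-10 + 3 \left(-13\right)}} = \frac{1}{6 + \frac{7 \left(-29 - 117\right)}{-10 - 39}} = \frac{1}{6 + 7 \frac{1}{-49} \left(-146\right)} = \frac{1}{6 + 7 \left(- \frac{1}{49}\right) \left(-146\right)} = \frac{1}{6 + \frac{146}{7}} = \frac{1}{\frac{188}{7}} = \frac{7}{188}$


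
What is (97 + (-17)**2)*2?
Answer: 772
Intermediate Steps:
(97 + (-17)**2)*2 = (97 + 289)*2 = 386*2 = 772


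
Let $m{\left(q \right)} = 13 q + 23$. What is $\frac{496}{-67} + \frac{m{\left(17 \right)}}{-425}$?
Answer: $- \frac{227148}{28475} \approx -7.9771$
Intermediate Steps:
$m{\left(q \right)} = 23 + 13 q$
$\frac{496}{-67} + \frac{m{\left(17 \right)}}{-425} = \frac{496}{-67} + \frac{23 + 13 \cdot 17}{-425} = 496 \left(- \frac{1}{67}\right) + \left(23 + 221\right) \left(- \frac{1}{425}\right) = - \frac{496}{67} + 244 \left(- \frac{1}{425}\right) = - \frac{496}{67} - \frac{244}{425} = - \frac{227148}{28475}$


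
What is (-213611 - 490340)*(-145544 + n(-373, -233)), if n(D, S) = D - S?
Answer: 102554397484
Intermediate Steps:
(-213611 - 490340)*(-145544 + n(-373, -233)) = (-213611 - 490340)*(-145544 + (-373 - 1*(-233))) = -703951*(-145544 + (-373 + 233)) = -703951*(-145544 - 140) = -703951*(-145684) = 102554397484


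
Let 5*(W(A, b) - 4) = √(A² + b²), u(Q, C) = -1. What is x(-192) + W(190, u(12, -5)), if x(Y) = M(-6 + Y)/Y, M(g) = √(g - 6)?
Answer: 4 + √36101/5 - I*√51/96 ≈ 42.001 - 0.07439*I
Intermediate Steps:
W(A, b) = 4 + √(A² + b²)/5
M(g) = √(-6 + g)
x(Y) = √(-12 + Y)/Y (x(Y) = √(-6 + (-6 + Y))/Y = √(-12 + Y)/Y)
x(-192) + W(190, u(12, -5)) = √(-12 - 192)/(-192) + (4 + √(190² + (-1)²)/5) = -I*√51/96 + (4 + √(36100 + 1)/5) = -I*√51/96 + (4 + √36101/5) = 4 + √36101/5 - I*√51/96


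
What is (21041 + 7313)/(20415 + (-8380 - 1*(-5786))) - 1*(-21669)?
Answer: 386191603/17821 ≈ 21671.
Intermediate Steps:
(21041 + 7313)/(20415 + (-8380 - 1*(-5786))) - 1*(-21669) = 28354/(20415 + (-8380 + 5786)) + 21669 = 28354/(20415 - 2594) + 21669 = 28354/17821 + 21669 = 386191603/17821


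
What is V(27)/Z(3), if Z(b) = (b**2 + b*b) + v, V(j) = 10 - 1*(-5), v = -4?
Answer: 15/14 ≈ 1.0714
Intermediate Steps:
V(j) = 15 (V(j) = 10 + 5 = 15)
Z(b) = -4 + 2*b**2 (Z(b) = (b**2 + b*b) - 4 = (b**2 + b**2) - 4 = 2*b**2 - 4 = -4 + 2*b**2)
V(27)/Z(3) = 15/(-4 + 2*3**2) = 15/(-4 + 2*9) = 15/(-4 + 18) = 15/14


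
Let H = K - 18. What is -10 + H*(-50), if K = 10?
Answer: 390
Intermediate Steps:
H = -8 (H = 10 - 18 = -8)
-10 + H*(-50) = -10 - 8*(-50) = -10 + 400 = 390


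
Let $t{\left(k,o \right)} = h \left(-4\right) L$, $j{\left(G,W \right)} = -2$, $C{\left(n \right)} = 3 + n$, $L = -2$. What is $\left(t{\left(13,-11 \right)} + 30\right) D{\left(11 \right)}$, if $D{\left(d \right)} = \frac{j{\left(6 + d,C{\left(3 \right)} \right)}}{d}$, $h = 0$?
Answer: $- \frac{60}{11} \approx -5.4545$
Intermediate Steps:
$t{\left(k,o \right)} = 0$ ($t{\left(k,o \right)} = 0 \left(-4\right) \left(-2\right) = 0 \left(-2\right) = 0$)
$D{\left(d \right)} = - \frac{2}{d}$
$\left(t{\left(13,-11 \right)} + 30\right) D{\left(11 \right)} = \left(0 + 30\right) \left(- \frac{2}{11}\right) = 30 \left(\left(-2\right) \frac{1}{11}\right) = 30 \left(- \frac{2}{11}\right) = - \frac{60}{11}$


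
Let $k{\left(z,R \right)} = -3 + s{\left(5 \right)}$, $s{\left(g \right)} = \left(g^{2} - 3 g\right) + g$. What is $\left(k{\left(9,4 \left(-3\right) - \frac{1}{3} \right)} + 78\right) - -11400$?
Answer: $11490$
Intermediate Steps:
$s{\left(g \right)} = g^{2} - 2 g$
$k{\left(z,R \right)} = 12$ ($k{\left(z,R \right)} = -3 + 5 \left(-2 + 5\right) = -3 + 5 \cdot 3 = -3 + 15 = 12$)
$\left(k{\left(9,4 \left(-3\right) - \frac{1}{3} \right)} + 78\right) - -11400 = \left(12 + 78\right) - -11400 = 90 + 11400 = 11490$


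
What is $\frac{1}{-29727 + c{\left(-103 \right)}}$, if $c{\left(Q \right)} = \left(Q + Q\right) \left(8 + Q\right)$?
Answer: $- \frac{1}{10157} \approx -9.8454 \cdot 10^{-5}$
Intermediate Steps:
$c{\left(Q \right)} = 2 Q \left(8 + Q\right)$
$\frac{1}{-29727 + c{\left(-103 \right)}} = \frac{1}{-29727 + 2 \left(-103\right) \left(8 - 103\right)} = \frac{1}{-29727 + 2 \left(-103\right) \left(-95\right)} = \frac{1}{-29727 + 19570} = \frac{1}{-10157} = - \frac{1}{10157}$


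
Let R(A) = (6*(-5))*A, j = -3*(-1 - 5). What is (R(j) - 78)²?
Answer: 381924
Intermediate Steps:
j = 18 (j = -3*(-6) = 18)
R(A) = -30*A
(R(j) - 78)² = (-30*18 - 78)² = (-540 - 78)² = (-618)² = 381924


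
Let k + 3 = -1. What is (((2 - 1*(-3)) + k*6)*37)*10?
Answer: -7030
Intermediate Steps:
k = -4 (k = -3 - 1 = -4)
(((2 - 1*(-3)) + k*6)*37)*10 = (((2 - 1*(-3)) - 4*6)*37)*10 = (((2 + 3) - 24)*37)*10 = ((5 - 24)*37)*10 = -19*37*10 = -703*10 = -7030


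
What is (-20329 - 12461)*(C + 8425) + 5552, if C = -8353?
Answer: -2355328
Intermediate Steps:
(-20329 - 12461)*(C + 8425) + 5552 = (-20329 - 12461)*(-8353 + 8425) + 5552 = -32790*72 + 5552 = -2360880 + 5552 = -2355328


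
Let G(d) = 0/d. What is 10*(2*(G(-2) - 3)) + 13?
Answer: -47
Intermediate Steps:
G(d) = 0
10*(2*(G(-2) - 3)) + 13 = 10*(2*(0 - 3)) + 13 = 10*(2*(-3)) + 13 = 10*(-6) + 13 = -60 + 13 = -47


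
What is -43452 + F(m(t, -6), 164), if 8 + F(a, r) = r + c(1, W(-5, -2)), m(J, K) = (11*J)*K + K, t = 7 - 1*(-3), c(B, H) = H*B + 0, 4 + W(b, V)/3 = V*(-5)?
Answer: -43278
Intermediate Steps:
W(b, V) = -12 - 15*V (W(b, V) = -12 + 3*(V*(-5)) = -12 + 3*(-5*V) = -12 - 15*V)
c(B, H) = B*H (c(B, H) = B*H + 0 = B*H)
t = 10 (t = 7 + 3 = 10)
m(J, K) = K + 11*J*K (m(J, K) = 11*J*K + K = K + 11*J*K)
F(a, r) = 10 + r (F(a, r) = -8 + (r + 1*(-12 - 15*(-2))) = -8 + (r + 1*(-12 + 30)) = -8 + (r + 1*18) = -8 + (r + 18) = -8 + (18 + r) = 10 + r)
-43452 + F(m(t, -6), 164) = -43452 + (10 + 164) = -43452 + 174 = -43278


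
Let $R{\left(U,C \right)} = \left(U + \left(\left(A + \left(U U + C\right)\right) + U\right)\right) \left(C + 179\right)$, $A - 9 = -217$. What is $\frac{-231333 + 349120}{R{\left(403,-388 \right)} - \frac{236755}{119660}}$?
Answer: $- \frac{2818878484}{813385810123} \approx -0.0034656$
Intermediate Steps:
$A = -208$ ($A = 9 - 217 = -208$)
$R{\left(U,C \right)} = \left(179 + C\right) \left(-208 + C + U^{2} + 2 U\right)$ ($R{\left(U,C \right)} = \left(U - \left(208 - C - U - U U\right)\right) \left(C + 179\right) = \left(U - \left(208 - C - U - U^{2}\right)\right) \left(179 + C\right) = \left(U + \left(\left(-208 + C + U^{2}\right) + U\right)\right) \left(179 + C\right) = \left(U + \left(-208 + C + U + U^{2}\right)\right) \left(179 + C\right) = \left(-208 + C + U^{2} + 2 U\right) \left(179 + C\right) = \left(179 + C\right) \left(-208 + C + U^{2} + 2 U\right)$)
$\frac{-231333 + 349120}{R{\left(403,-388 \right)} - \frac{236755}{119660}} = \frac{-231333 + 349120}{\left(-37232 + \left(-388\right)^{2} - -11252 + 179 \cdot 403^{2} + 358 \cdot 403 - 388 \cdot 403^{2} + 2 \left(-388\right) 403\right) - \frac{236755}{119660}} = \frac{117787}{\left(-37232 + 150544 + 11252 + 179 \cdot 162409 + 144274 - 63014692 - 312728\right) - \frac{47351}{23932}} = \frac{117787}{\left(-37232 + 150544 + 11252 + 29071211 + 144274 - 63014692 - 312728\right) - \frac{47351}{23932}} = \frac{117787}{-33987371 - \frac{47351}{23932}} = \frac{117787}{- \frac{813385810123}{23932}} = 117787 \left(- \frac{23932}{813385810123}\right) = - \frac{2818878484}{813385810123}$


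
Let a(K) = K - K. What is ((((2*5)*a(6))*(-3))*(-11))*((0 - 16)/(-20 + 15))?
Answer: 0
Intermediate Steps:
a(K) = 0
((((2*5)*a(6))*(-3))*(-11))*((0 - 16)/(-20 + 15)) = ((((2*5)*0)*(-3))*(-11))*((0 - 16)/(-20 + 15)) = (((10*0)*(-3))*(-11))*(-16/(-5)) = ((0*(-3))*(-11))*(-16*(-⅕)) = (0*(-11))*(16/5) = 0*(16/5) = 0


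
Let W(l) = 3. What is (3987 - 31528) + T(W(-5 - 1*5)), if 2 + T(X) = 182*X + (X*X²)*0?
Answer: -26997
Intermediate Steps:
T(X) = -2 + 182*X (T(X) = -2 + (182*X + (X*X²)*0) = -2 + (182*X + X³*0) = -2 + (182*X + 0) = -2 + 182*X)
(3987 - 31528) + T(W(-5 - 1*5)) = (3987 - 31528) + (-2 + 182*3) = -27541 + (-2 + 546) = -27541 + 544 = -26997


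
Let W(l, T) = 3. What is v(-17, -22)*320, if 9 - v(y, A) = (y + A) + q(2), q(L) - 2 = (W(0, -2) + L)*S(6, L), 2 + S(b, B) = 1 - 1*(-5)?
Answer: 8320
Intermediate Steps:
S(b, B) = 4 (S(b, B) = -2 + (1 - 1*(-5)) = -2 + (1 + 5) = -2 + 6 = 4)
q(L) = 14 + 4*L (q(L) = 2 + (3 + L)*4 = 2 + (12 + 4*L) = 14 + 4*L)
v(y, A) = -13 - A - y (v(y, A) = 9 - ((y + A) + (14 + 4*2)) = 9 - ((A + y) + (14 + 8)) = 9 - ((A + y) + 22) = 9 - (22 + A + y) = 9 + (-22 - A - y) = -13 - A - y)
v(-17, -22)*320 = (-13 - 1*(-22) - 1*(-17))*320 = (-13 + 22 + 17)*320 = 26*320 = 8320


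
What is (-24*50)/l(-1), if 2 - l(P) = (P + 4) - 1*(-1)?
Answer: 600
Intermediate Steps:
l(P) = -3 - P (l(P) = 2 - ((P + 4) - 1*(-1)) = 2 - ((4 + P) + 1) = 2 - (5 + P) = 2 + (-5 - P) = -3 - P)
(-24*50)/l(-1) = (-24*50)/(-3 - 1*(-1)) = -1200/(-3 + 1) = -1200/(-2) = -1200*(-1/2) = 600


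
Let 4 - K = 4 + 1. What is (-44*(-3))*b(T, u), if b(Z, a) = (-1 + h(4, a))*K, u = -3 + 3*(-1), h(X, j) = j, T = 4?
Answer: 924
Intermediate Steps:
K = -1 (K = 4 - (4 + 1) = 4 - 1*5 = 4 - 5 = -1)
u = -6 (u = -3 - 3 = -6)
b(Z, a) = 1 - a (b(Z, a) = (-1 + a)*(-1) = 1 - a)
(-44*(-3))*b(T, u) = (-44*(-3))*(1 - 1*(-6)) = 132*(1 + 6) = 132*7 = 924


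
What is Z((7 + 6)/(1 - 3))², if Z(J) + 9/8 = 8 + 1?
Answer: 3969/64 ≈ 62.016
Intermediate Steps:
Z(J) = 63/8 (Z(J) = -9/8 + (8 + 1) = -9/8 + 9 = 63/8)
Z((7 + 6)/(1 - 3))² = (63/8)² = 3969/64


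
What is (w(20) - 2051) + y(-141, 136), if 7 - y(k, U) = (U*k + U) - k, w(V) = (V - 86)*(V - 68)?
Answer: 20023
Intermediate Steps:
w(V) = (-86 + V)*(-68 + V)
y(k, U) = 7 + k - U - U*k (y(k, U) = 7 - ((U*k + U) - k) = 7 - ((U + U*k) - k) = 7 - (U - k + U*k) = 7 + (k - U - U*k) = 7 + k - U - U*k)
(w(20) - 2051) + y(-141, 136) = ((5848 + 20² - 154*20) - 2051) + (7 - 141 - 1*136 - 1*136*(-141)) = ((5848 + 400 - 3080) - 2051) + (7 - 141 - 136 + 19176) = (3168 - 2051) + 18906 = 1117 + 18906 = 20023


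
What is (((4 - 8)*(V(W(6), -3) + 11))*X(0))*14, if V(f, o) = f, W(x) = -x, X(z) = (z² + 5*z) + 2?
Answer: -560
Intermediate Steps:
X(z) = 2 + z² + 5*z
(((4 - 8)*(V(W(6), -3) + 11))*X(0))*14 = (((4 - 8)*(-1*6 + 11))*(2 + 0² + 5*0))*14 = ((-4*(-6 + 11))*(2 + 0 + 0))*14 = (-4*5*2)*14 = -20*2*14 = -40*14 = -560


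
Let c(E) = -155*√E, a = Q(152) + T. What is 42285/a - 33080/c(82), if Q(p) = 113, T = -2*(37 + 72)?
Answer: -2819/7 + 3308*√82/1271 ≈ -379.15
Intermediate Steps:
T = -218 (T = -2*109 = -218)
a = -105 (a = 113 - 218 = -105)
42285/a - 33080/c(82) = 42285/(-105) - 33080*(-√82/12710) = 42285*(-1/105) - (-3308)*√82/1271 = -2819/7 + 3308*√82/1271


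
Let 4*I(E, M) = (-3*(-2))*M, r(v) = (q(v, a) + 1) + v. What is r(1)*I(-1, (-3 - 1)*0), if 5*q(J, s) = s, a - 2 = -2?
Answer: 0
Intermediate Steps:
a = 0 (a = 2 - 2 = 0)
q(J, s) = s/5
r(v) = 1 + v (r(v) = ((1/5)*0 + 1) + v = (0 + 1) + v = 1 + v)
I(E, M) = 3*M/2 (I(E, M) = ((-3*(-2))*M)/4 = (6*M)/4 = 3*M/2)
r(1)*I(-1, (-3 - 1)*0) = (1 + 1)*(3*((-3 - 1)*0)/2) = 2*(3*(-4*0)/2) = 2*((3/2)*0) = 2*0 = 0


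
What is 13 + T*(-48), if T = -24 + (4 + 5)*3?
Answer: -131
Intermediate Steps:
T = 3 (T = -24 + 9*3 = -24 + 27 = 3)
13 + T*(-48) = 13 + 3*(-48) = 13 - 144 = -131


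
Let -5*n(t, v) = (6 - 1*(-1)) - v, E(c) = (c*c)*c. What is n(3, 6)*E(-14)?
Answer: 2744/5 ≈ 548.80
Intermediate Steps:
E(c) = c³ (E(c) = c²*c = c³)
n(t, v) = -7/5 + v/5 (n(t, v) = -((6 - 1*(-1)) - v)/5 = -((6 + 1) - v)/5 = -(7 - v)/5 = -7/5 + v/5)
n(3, 6)*E(-14) = (-7/5 + (⅕)*6)*(-14)³ = (-7/5 + 6/5)*(-2744) = -⅕*(-2744) = 2744/5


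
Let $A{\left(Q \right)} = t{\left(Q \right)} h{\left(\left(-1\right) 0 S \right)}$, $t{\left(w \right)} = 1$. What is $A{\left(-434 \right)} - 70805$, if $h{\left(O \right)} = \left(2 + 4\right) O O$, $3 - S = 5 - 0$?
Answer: $-70805$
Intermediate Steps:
$S = -2$ ($S = 3 - \left(5 - 0\right) = 3 - \left(5 + 0\right) = 3 - 5 = -2$)
$h{\left(O \right)} = 6 O^{2}$ ($h{\left(O \right)} = 6 O O = 6 O^{2}$)
$A{\left(Q \right)} = 0$ ($A{\left(Q \right)} = 1 \cdot 6 \left(\left(-1\right) 0 \left(-2\right)\right)^{2} = 1 \cdot 6 \left(0 \left(-2\right)\right)^{2} = 1 \cdot 6 \cdot 0^{2} = 1 \cdot 6 \cdot 0 = 1 \cdot 0 = 0$)
$A{\left(-434 \right)} - 70805 = 0 - 70805 = -70805$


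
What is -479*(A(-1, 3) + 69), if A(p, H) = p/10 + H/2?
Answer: -168608/5 ≈ -33722.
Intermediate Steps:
A(p, H) = H/2 + p/10 (A(p, H) = p*(⅒) + H*(½) = p/10 + H/2 = H/2 + p/10)
-479*(A(-1, 3) + 69) = -479*(((½)*3 + (⅒)*(-1)) + 69) = -479*((3/2 - ⅒) + 69) = -479*(7/5 + 69) = -479*352/5 = -168608/5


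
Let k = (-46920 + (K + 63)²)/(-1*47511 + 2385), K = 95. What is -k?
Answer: -10978/22563 ≈ -0.48655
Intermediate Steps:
k = 10978/22563 (k = (-46920 + (95 + 63)²)/(-1*47511 + 2385) = (-46920 + 158²)/(-47511 + 2385) = (-46920 + 24964)/(-45126) = -21956*(-1/45126) = 10978/22563 ≈ 0.48655)
-k = -1*10978/22563 = -10978/22563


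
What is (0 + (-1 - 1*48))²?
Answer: 2401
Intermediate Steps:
(0 + (-1 - 1*48))² = (0 + (-1 - 48))² = (0 - 49)² = (-49)² = 2401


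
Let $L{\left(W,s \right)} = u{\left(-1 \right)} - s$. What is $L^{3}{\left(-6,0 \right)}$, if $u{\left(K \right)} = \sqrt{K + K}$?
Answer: $- 2 i \sqrt{2} \approx - 2.8284 i$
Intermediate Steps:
$u{\left(K \right)} = \sqrt{2} \sqrt{K}$ ($u{\left(K \right)} = \sqrt{2 K} = \sqrt{2} \sqrt{K}$)
$L{\left(W,s \right)} = - s + i \sqrt{2}$ ($L{\left(W,s \right)} = \sqrt{2} \sqrt{-1} - s = \sqrt{2} i - s = i \sqrt{2} - s = - s + i \sqrt{2}$)
$L^{3}{\left(-6,0 \right)} = \left(\left(-1\right) 0 + i \sqrt{2}\right)^{3} = \left(0 + i \sqrt{2}\right)^{3} = \left(i \sqrt{2}\right)^{3} = - 2 i \sqrt{2}$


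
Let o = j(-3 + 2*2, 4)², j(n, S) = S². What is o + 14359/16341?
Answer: 4197655/16341 ≈ 256.88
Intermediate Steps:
o = 256 (o = (4²)² = 16² = 256)
o + 14359/16341 = 256 + 14359/16341 = 4197655/16341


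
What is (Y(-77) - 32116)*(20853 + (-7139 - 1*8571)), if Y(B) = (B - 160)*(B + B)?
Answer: 22536626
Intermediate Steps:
Y(B) = 2*B*(-160 + B) (Y(B) = (-160 + B)*(2*B) = 2*B*(-160 + B))
(Y(-77) - 32116)*(20853 + (-7139 - 1*8571)) = (2*(-77)*(-160 - 77) - 32116)*(20853 + (-7139 - 1*8571)) = (2*(-77)*(-237) - 32116)*(20853 + (-7139 - 8571)) = (36498 - 32116)*(20853 - 15710) = 4382*5143 = 22536626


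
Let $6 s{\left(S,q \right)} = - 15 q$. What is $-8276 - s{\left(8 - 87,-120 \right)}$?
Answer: $-8576$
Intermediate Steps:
$s{\left(S,q \right)} = - \frac{5 q}{2}$ ($s{\left(S,q \right)} = \frac{\left(-15\right) q}{6} = - \frac{5 q}{2}$)
$-8276 - s{\left(8 - 87,-120 \right)} = -8276 - \left(- \frac{5}{2}\right) \left(-120\right) = -8276 - 300 = -8576$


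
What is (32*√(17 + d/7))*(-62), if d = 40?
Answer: -1984*√1113/7 ≈ -9455.6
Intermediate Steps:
(32*√(17 + d/7))*(-62) = (32*√(17 + 40/7))*(-62) = (32*√(159/7))*(-62) = (32*(√1113/7))*(-62) = (32*√1113/7)*(-62) = -1984*√1113/7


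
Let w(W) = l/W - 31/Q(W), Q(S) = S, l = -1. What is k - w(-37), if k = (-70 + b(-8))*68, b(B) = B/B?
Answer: -173636/37 ≈ -4692.9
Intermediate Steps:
b(B) = 1
w(W) = -32/W (w(W) = -1/W - 31/W = -32/W)
k = -4692 (k = (-70 + 1)*68 = -69*68 = -4692)
k - w(-37) = -4692 - (-32)/(-37) = -4692 - (-32)*(-1)/37 = -4692 - 1*32/37 = -4692 - 32/37 = -173636/37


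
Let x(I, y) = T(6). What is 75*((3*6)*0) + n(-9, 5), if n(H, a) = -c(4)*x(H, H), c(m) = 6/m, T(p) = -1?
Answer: 3/2 ≈ 1.5000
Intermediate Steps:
x(I, y) = -1
n(H, a) = 3/2 (n(H, a) = -6/4*(-1) = -6*(¼)*(-1) = -3*(-1)/2 = -1*(-3/2) = 3/2)
75*((3*6)*0) + n(-9, 5) = 75*((3*6)*0) + 3/2 = 75*(18*0) + 3/2 = 75*0 + 3/2 = 0 + 3/2 = 3/2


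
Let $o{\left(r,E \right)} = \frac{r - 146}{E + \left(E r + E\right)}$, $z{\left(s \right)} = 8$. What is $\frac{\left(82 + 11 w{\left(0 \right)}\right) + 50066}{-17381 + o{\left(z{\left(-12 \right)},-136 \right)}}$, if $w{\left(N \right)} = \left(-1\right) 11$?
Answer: $- \frac{34018360}{11819011} \approx -2.8783$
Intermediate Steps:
$w{\left(N \right)} = -11$
$o{\left(r,E \right)} = \frac{-146 + r}{2 E + E r}$ ($o{\left(r,E \right)} = \frac{-146 + r}{E + \left(E + E r\right)} = \frac{-146 + r}{2 E + E r}$)
$\frac{\left(82 + 11 w{\left(0 \right)}\right) + 50066}{-17381 + o{\left(z{\left(-12 \right)},-136 \right)}} = \frac{\left(82 + 11 \left(-11\right)\right) + 50066}{-17381 + \frac{-146 + 8}{\left(-136\right) \left(2 + 8\right)}} = \frac{\left(82 - 121\right) + 50066}{-17381 - \frac{1}{136} \cdot \frac{1}{10} \left(-138\right)} = \frac{-39 + 50066}{-17381 - \frac{1}{1360} \left(-138\right)} = \frac{50027}{-17381 + \frac{69}{680}} = \frac{50027}{- \frac{11819011}{680}} = 50027 \left(- \frac{680}{11819011}\right) = - \frac{34018360}{11819011}$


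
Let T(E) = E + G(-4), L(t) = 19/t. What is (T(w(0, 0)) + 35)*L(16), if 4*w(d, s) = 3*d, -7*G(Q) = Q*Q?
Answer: 4351/112 ≈ 38.848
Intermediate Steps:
G(Q) = -Q²/7 (G(Q) = -Q*Q/7 = -Q²/7)
w(d, s) = 3*d/4 (w(d, s) = (3*d)/4 = 3*d/4)
T(E) = -16/7 + E (T(E) = E - ⅐*(-4)² = E - ⅐*16 = E - 16/7 = -16/7 + E)
(T(w(0, 0)) + 35)*L(16) = ((-16/7 + (¾)*0) + 35)*(19/16) = ((-16/7 + 0) + 35)*(19*(1/16)) = (-16/7 + 35)*(19/16) = (229/7)*(19/16) = 4351/112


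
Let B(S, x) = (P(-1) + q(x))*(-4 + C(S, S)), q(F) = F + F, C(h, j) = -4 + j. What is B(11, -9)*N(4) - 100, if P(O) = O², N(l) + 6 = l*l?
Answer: -610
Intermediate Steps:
N(l) = -6 + l² (N(l) = -6 + l*l = -6 + l²)
q(F) = 2*F
B(S, x) = (1 + 2*x)*(-8 + S) (B(S, x) = ((-1)² + 2*x)*(-4 + (-4 + S)) = (1 + 2*x)*(-8 + S))
B(11, -9)*N(4) - 100 = (-8 + 11 - 16*(-9) + 2*11*(-9))*(-6 + 4²) - 100 = (-8 + 11 + 144 - 198)*(-6 + 16) - 100 = -51*10 - 100 = -510 - 100 = -610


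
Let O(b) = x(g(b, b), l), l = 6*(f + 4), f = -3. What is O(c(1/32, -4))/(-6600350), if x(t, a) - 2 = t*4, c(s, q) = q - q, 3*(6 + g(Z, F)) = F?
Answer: 11/3300175 ≈ 3.3332e-6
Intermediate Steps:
g(Z, F) = -6 + F/3
l = 6 (l = 6*(-3 + 4) = 6*1 = 6)
c(s, q) = 0
x(t, a) = 2 + 4*t (x(t, a) = 2 + t*4 = 2 + 4*t)
O(b) = -22 + 4*b/3 (O(b) = 2 + 4*(-6 + b/3) = 2 + (-24 + 4*b/3) = -22 + 4*b/3)
O(c(1/32, -4))/(-6600350) = (-22 + (4/3)*0)/(-6600350) = (-22 + 0)*(-1/6600350) = -22*(-1/6600350) = 11/3300175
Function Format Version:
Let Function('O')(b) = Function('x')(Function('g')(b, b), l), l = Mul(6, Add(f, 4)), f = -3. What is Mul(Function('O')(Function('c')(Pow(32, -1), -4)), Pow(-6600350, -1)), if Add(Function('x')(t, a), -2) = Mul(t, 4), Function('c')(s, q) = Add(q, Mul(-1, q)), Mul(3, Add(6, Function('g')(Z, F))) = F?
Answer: Rational(11, 3300175) ≈ 3.3332e-6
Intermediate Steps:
Function('g')(Z, F) = Add(-6, Mul(Rational(1, 3), F))
l = 6 (l = Mul(6, Add(-3, 4)) = Mul(6, 1) = 6)
Function('c')(s, q) = 0
Function('x')(t, a) = Add(2, Mul(4, t)) (Function('x')(t, a) = Add(2, Mul(t, 4)) = Add(2, Mul(4, t)))
Function('O')(b) = Add(-22, Mul(Rational(4, 3), b)) (Function('O')(b) = Add(2, Mul(4, Add(-6, Mul(Rational(1, 3), b)))) = Add(2, Add(-24, Mul(Rational(4, 3), b))) = Add(-22, Mul(Rational(4, 3), b)))
Mul(Function('O')(Function('c')(Pow(32, -1), -4)), Pow(-6600350, -1)) = Mul(Add(-22, Mul(Rational(4, 3), 0)), Pow(-6600350, -1)) = Mul(Add(-22, 0), Rational(-1, 6600350)) = Mul(-22, Rational(-1, 6600350)) = Rational(11, 3300175)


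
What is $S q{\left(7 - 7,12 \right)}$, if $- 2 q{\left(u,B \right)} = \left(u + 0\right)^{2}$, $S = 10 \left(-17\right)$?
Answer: $0$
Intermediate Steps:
$S = -170$
$q{\left(u,B \right)} = - \frac{u^{2}}{2}$ ($q{\left(u,B \right)} = - \frac{\left(u + 0\right)^{2}}{2} = - \frac{u^{2}}{2}$)
$S q{\left(7 - 7,12 \right)} = - 170 \left(- \frac{\left(7 - 7\right)^{2}}{2}\right) = - 170 \left(- \frac{0^{2}}{2}\right) = - 170 \left(\left(- \frac{1}{2}\right) 0\right) = \left(-170\right) 0 = 0$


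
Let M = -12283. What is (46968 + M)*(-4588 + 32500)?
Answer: 968127720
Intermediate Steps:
(46968 + M)*(-4588 + 32500) = (46968 - 12283)*(-4588 + 32500) = 34685*27912 = 968127720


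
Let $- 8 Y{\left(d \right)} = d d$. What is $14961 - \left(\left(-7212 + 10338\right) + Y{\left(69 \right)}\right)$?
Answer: $\frac{99441}{8} \approx 12430.0$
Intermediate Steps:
$Y{\left(d \right)} = - \frac{d^{2}}{8}$ ($Y{\left(d \right)} = - \frac{d d}{8} = - \frac{d^{2}}{8}$)
$14961 - \left(\left(-7212 + 10338\right) + Y{\left(69 \right)}\right) = 14961 - \left(\left(-7212 + 10338\right) - \frac{69^{2}}{8}\right) = 14961 - \left(3126 - \frac{4761}{8}\right) = 14961 - \frac{20247}{8} = \frac{99441}{8}$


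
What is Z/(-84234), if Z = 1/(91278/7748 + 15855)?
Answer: -1937/2588843923353 ≈ -7.4821e-10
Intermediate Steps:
Z = 3874/61467909 (Z = 1/(91278*(1/7748) + 15855) = 1/(45639/3874 + 15855) = 1/(61467909/3874) = 3874/61467909 ≈ 6.3025e-5)
Z/(-84234) = (3874/61467909)/(-84234) = (3874/61467909)*(-1/84234) = -1937/2588843923353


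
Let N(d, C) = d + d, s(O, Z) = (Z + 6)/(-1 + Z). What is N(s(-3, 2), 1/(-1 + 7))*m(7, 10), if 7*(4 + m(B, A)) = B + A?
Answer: -176/7 ≈ -25.143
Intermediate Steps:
s(O, Z) = (6 + Z)/(-1 + Z)
m(B, A) = -4 + A/7 + B/7 (m(B, A) = -4 + (B + A)/7 = -4 + (A + B)/7 = -4 + (A/7 + B/7) = -4 + A/7 + B/7)
N(d, C) = 2*d
N(s(-3, 2), 1/(-1 + 7))*m(7, 10) = (2*((6 + 2)/(-1 + 2)))*(-4 + (⅐)*10 + (⅐)*7) = (2*(8/1))*(-4 + 10/7 + 1) = (2*(1*8))*(-11/7) = (2*8)*(-11/7) = 16*(-11/7) = -176/7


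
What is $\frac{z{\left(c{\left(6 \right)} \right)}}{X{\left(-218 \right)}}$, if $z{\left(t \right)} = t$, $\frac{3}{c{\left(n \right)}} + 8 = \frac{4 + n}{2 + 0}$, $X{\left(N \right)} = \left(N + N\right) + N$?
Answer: $\frac{1}{654} \approx 0.0015291$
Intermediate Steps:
$X{\left(N \right)} = 3 N$ ($X{\left(N \right)} = 2 N + N = 3 N$)
$c{\left(n \right)} = \frac{3}{-6 + \frac{n}{2}}$ ($c{\left(n \right)} = \frac{3}{-8 + \frac{4 + n}{2 + 0}} = \frac{3}{-8 + \frac{4 + n}{2}} = \frac{3}{-8 + \left(4 + n\right) \frac{1}{2}} = \frac{3}{-8 + \left(2 + \frac{n}{2}\right)} = \frac{3}{-6 + \frac{n}{2}}$)
$\frac{z{\left(c{\left(6 \right)} \right)}}{X{\left(-218 \right)}} = \frac{6 \frac{1}{-12 + 6}}{3 \left(-218\right)} = \frac{6 \frac{1}{-6}}{-654} = 6 \left(- \frac{1}{6}\right) \left(- \frac{1}{654}\right) = \left(-1\right) \left(- \frac{1}{654}\right) = \frac{1}{654}$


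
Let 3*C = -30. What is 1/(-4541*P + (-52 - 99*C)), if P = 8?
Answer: -1/35390 ≈ -2.8257e-5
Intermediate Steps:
C = -10 (C = (1/3)*(-30) = -10)
1/(-4541*P + (-52 - 99*C)) = 1/(-4541*8 + (-52 - 99*(-10))) = 1/(-36328 + (-52 + 990)) = 1/(-36328 + 938) = 1/(-35390) = -1/35390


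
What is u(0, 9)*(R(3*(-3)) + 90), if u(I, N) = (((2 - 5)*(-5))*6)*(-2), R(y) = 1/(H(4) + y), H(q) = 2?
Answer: -113220/7 ≈ -16174.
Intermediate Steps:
R(y) = 1/(2 + y)
u(I, N) = -180 (u(I, N) = (-3*(-5)*6)*(-2) = (15*6)*(-2) = 90*(-2) = -180)
u(0, 9)*(R(3*(-3)) + 90) = -180*(1/(2 + 3*(-3)) + 90) = -180*(1/(2 - 9) + 90) = -180*(1/(-7) + 90) = -180*(-1/7 + 90) = -180*629/7 = -113220/7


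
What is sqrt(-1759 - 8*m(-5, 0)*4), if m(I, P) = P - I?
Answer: I*sqrt(1919) ≈ 43.806*I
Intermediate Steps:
sqrt(-1759 - 8*m(-5, 0)*4) = sqrt(-1759 - 8*(0 - 1*(-5))*4) = sqrt(-1759 - 8*(0 + 5)*4) = sqrt(-1759 - 8*5*4) = sqrt(-1759 - 40*4) = sqrt(-1759 - 160) = sqrt(-1919) = I*sqrt(1919)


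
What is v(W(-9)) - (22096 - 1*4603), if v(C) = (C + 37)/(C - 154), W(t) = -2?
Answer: -2728943/156 ≈ -17493.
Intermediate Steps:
v(C) = (37 + C)/(-154 + C)
v(W(-9)) - (22096 - 1*4603) = (37 - 2)/(-154 - 2) - (22096 - 1*4603) = 35/(-156) - (22096 - 4603) = -1/156*35 - 1*17493 = -35/156 - 17493 = -2728943/156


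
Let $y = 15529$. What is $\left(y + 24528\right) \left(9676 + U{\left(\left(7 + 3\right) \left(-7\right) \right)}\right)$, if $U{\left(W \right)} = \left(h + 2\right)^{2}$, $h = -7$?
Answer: $388592957$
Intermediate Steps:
$U{\left(W \right)} = 25$ ($U{\left(W \right)} = \left(-7 + 2\right)^{2} = \left(-5\right)^{2} = 25$)
$\left(y + 24528\right) \left(9676 + U{\left(\left(7 + 3\right) \left(-7\right) \right)}\right) = \left(15529 + 24528\right) \left(9676 + 25\right) = 40057 \cdot 9701 = 388592957$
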